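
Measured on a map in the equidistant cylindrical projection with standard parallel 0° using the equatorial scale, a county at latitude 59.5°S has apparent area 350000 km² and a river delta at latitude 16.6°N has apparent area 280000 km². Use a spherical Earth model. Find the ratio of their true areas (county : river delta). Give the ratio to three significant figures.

Plate carrée has h = 1 and k = sec φ, giving areal scale sec φ; true area = (apparent area) · cos φ.
True area of county: 350000 × cos(59.5°) = 350000 × 0.5075 = 177600 km².
True area of river delta: 280000 × cos(16.6°) = 280000 × 0.9583 = 268300 km².
Ratio = 177600 / 268300 ≈ 0.662.

0.662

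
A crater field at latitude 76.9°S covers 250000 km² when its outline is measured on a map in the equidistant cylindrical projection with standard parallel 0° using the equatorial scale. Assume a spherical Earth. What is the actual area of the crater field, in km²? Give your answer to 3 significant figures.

For the equirectangular projection with φ₀ = 0 (plate carrée), h = 1 along meridians and k = sec φ along parallels.
Areal scale = h·k = 1 × sec φ; at 76.9°, h = 1.000, k = 4.412, so h·k = 4.412.
True area = apparent / (areal scale) = 250000 / 4.412 ≈ 56700 km².

56700 km²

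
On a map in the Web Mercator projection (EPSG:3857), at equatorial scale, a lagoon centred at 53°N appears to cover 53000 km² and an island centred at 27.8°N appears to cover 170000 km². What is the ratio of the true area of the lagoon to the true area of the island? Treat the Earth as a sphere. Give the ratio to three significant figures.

On Mercator the areal scale is sec²φ, so true area = apparent × cos²φ.
True area of lagoon: 53000 × cos²(53°) = 53000 × 0.3622 = 19200 km².
True area of island: 170000 × cos²(27.8°) = 170000 × 0.7825 = 133000 km².
Ratio = 19200 / 133000 ≈ 0.144.

0.144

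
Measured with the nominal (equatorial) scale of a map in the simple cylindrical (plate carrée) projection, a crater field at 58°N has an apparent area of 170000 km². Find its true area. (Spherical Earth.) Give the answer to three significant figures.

90100 km²

In the plate carrée (x = Rλ, y = Rφ), meridians are true-scale (h = 1) and parallels are stretched by k = sec φ.
Areal scale = h·k = 1 × sec φ; at 58°, h = 1.000, k = 1.887, so h·k = 1.887.
True area = apparent / (areal scale) = 170000 / 1.887 ≈ 90100 km².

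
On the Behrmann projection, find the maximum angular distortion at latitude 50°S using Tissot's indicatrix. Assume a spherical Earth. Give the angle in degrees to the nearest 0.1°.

The Behrmann projection is cylindrical equal-area with φ₀ = 30°. Cylindrical equal-area (φ₀ = 30°): h = cos φ / cos 30° along meridians, k = cos 30° / cos φ along parallels; h·k = 1.
At 50°: h = 0.7422, k = 1.347; principal scales a = 1.347, b = 0.7422.
sin(ω/2) = (a − b)/(a + b) = 0.6051/2.090 = 0.2896, so ω = 2 arcsin(0.2896) ≈ 33.7°.

33.7°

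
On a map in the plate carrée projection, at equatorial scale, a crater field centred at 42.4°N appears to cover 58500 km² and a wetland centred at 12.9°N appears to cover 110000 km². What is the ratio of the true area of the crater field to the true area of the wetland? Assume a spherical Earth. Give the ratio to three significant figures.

0.403

Plate carrée has h = 1 and k = sec φ, giving areal scale sec φ; true area = (apparent area) · cos φ.
True area of crater field: 58500 × cos(42.4°) = 58500 × 0.7385 = 43200 km².
True area of wetland: 110000 × cos(12.9°) = 110000 × 0.9748 = 107200 km².
Ratio = 43200 / 107200 ≈ 0.403.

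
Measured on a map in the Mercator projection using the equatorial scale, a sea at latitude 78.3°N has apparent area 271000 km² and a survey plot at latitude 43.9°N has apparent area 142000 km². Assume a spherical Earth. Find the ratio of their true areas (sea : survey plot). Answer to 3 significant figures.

0.151

Mercator's areal exaggeration is sec²φ; hence true area = (apparent area) · cos²φ.
True area of sea: 271000 × cos²(78.3°) = 271000 × 0.04112 = 11140 km².
True area of survey plot: 142000 × cos²(43.9°) = 142000 × 0.5192 = 73730 km².
Ratio = 11140 / 73730 ≈ 0.151.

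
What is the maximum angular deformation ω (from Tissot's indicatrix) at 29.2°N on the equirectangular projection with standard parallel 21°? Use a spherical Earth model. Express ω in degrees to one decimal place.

In the equirectangular projection with standard parallel φ₀ = 21° (x = Rλ cos φ₀, y = Rφ), meridians are true-scale (h = 1) and the parallel scale is k = cos φ₀ / cos φ.
At 29.2°: h = 1.000, k = 1.069; principal scales a = 1.069, b = 1.000.
sin(ω/2) = (a − b)/(a + b) = 0.06949/2.069 = 0.03358, so ω = 2 arcsin(0.03358) ≈ 3.8°.

3.8°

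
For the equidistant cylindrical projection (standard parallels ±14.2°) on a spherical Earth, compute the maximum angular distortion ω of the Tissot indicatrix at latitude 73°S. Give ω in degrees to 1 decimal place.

64.9°

The equidistant cylindrical projection with φ₀ = 14.2° has h = 1 (meridians true) and k = cos φ₀ / cos φ along parallels.
At 73°: h = 1.000, k = 3.316; principal scales a = 3.316, b = 1.000.
sin(ω/2) = (a − b)/(a + b) = 2.316/4.316 = 0.5366, so ω = 2 arcsin(0.5366) ≈ 64.9°.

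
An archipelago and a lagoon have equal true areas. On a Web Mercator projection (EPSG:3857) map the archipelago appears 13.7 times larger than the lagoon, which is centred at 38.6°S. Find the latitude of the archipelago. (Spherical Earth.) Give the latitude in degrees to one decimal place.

77.8°

On Mercator, (apparent₁)/(apparent₂) = sec²φ₁ / sec²φ₂ when true areas are equal.
cos²φ₂ / cos²φ₁ = 13.7  ⇒  cos φ₁ = cos 38.6° / √13.7 = 0.7815/3.701 = 0.2111.
φ₁ = arccos(0.2111) ≈ 77.8°.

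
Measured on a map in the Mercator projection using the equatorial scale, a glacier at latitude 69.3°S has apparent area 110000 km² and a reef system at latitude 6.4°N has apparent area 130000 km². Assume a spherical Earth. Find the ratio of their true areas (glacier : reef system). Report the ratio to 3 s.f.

0.107

Since Mercator area scale is 1/cos²φ, the true area equals the apparent area multiplied by cos²φ.
True area of glacier: 110000 × cos²(69.3°) = 110000 × 0.1249 = 13740 km².
True area of reef system: 130000 × cos²(6.4°) = 130000 × 0.9876 = 128400 km².
Ratio = 13740 / 128400 ≈ 0.107.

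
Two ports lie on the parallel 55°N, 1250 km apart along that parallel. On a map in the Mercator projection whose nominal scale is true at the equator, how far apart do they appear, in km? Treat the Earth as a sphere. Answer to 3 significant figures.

2180 km

The Mercator projection is conformal; its linear scale factor is the same in every direction and equals sec φ = 1/cos φ.
Along the parallel, k = sec 55° = 1/0.5736 = 1.743.
Map distance = 1250 × 1.743 ≈ 2180 km.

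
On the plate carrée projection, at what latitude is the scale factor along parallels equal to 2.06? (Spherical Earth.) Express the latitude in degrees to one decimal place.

61.0°

Plate carrée: h = 1, k = sec φ along parallels.
sec φ = 2.06  ⇒  cos φ = 0.4854  ⇒  φ ≈ 61.0°.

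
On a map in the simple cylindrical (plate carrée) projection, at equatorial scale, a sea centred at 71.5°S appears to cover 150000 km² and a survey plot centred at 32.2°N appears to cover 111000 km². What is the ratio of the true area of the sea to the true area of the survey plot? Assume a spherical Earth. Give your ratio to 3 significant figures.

On the plate carrée, areal scale = h·k = 1 × sec φ, so true area = apparent × cos φ.
True area of sea: 150000 × cos(71.5°) = 150000 × 0.3173 = 47600 km².
True area of survey plot: 111000 × cos(32.2°) = 111000 × 0.8462 = 93930 km².
Ratio = 47600 / 93930 ≈ 0.507.

0.507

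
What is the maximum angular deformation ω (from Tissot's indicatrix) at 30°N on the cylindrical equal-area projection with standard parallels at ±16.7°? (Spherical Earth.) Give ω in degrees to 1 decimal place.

For cylindrical equal-area with standard parallel φ₀, h = cos φ / cos φ₀ and k = cos φ₀ / cos φ, so h·k = 1.
At 30°: h = 0.9042, k = 1.106; principal scales a = 1.106, b = 0.9042.
sin(ω/2) = (a − b)/(a + b) = 0.2018/2.010 = 0.1004, so ω = 2 arcsin(0.1004) ≈ 11.5°.

11.5°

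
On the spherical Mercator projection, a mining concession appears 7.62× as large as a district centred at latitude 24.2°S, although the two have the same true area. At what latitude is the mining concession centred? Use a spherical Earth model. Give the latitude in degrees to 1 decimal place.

On Mercator, (apparent₁)/(apparent₂) = sec²φ₁ / sec²φ₂ when true areas are equal.
cos²φ₂ / cos²φ₁ = 7.62  ⇒  cos φ₁ = cos 24.2° / √7.62 = 0.9121/2.760 = 0.3304.
φ₁ = arccos(0.3304) ≈ 70.7°.

70.7°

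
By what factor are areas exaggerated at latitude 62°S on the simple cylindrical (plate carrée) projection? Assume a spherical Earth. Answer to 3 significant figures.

2.13

In the plate carrée (x = Rλ, y = Rφ), meridians are true-scale (h = 1) and parallels are stretched by k = sec φ.
Areal scale = h·k = 1 × sec φ; at 62°, h = 1.000, k = 2.130, so h·k = 2.130.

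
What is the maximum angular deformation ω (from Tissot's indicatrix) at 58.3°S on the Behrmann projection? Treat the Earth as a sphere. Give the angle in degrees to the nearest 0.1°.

The Behrmann projection is cylindrical equal-area with φ₀ = 30°. For cylindrical equal-area with standard parallel φ₀, h = cos φ / cos φ₀ and k = cos φ₀ / cos φ, so h·k = 1.
At 58.3°: h = 0.6068, k = 1.648; principal scales a = 1.648, b = 0.6068.
sin(ω/2) = (a − b)/(a + b) = 1.041/2.255 = 0.4618, so ω = 2 arcsin(0.4618) ≈ 55.0°.

55.0°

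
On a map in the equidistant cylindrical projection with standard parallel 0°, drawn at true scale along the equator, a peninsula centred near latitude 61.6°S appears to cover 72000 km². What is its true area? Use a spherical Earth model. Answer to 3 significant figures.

34200 km²

In the plate carrée (x = Rλ, y = Rφ), meridians are true-scale (h = 1) and parallels are stretched by k = sec φ.
Areal scale = h·k = 1 × sec φ; at 61.6°, h = 1.000, k = 2.103, so h·k = 2.103.
True area = apparent / (areal scale) = 72000 / 2.103 ≈ 34200 km².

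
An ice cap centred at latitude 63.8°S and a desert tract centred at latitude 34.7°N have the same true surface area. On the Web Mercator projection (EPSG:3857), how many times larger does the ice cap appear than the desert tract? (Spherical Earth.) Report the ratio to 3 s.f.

Mercator areal scale is sec²φ.
At 63.8°: sec²(63.8°) = 1/0.4415² = 5.130.
At 34.7°: sec²(34.7°) = 1/0.8221² = 1.479.
Ratio = 5.130/1.479 = cos²(34.7°)/cos²(63.8°) ≈ 3.47.

3.47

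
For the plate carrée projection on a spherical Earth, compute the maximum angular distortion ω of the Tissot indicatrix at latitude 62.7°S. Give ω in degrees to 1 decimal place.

For the equirectangular projection with φ₀ = 0 (plate carrée), h = 1 along meridians and k = sec φ along parallels.
At 62.7°: h = 1.000, k = 2.180; principal scales a = 2.180, b = 1.000.
sin(ω/2) = (a − b)/(a + b) = 1.180/3.180 = 0.3711, so ω = 2 arcsin(0.3711) ≈ 43.6°.

43.6°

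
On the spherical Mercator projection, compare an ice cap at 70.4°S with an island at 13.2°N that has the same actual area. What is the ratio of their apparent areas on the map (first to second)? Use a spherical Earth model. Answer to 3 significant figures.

Mercator is conformal with k = sec φ, so areal scale = k² = sec²φ.
At 70.4°: sec²(70.4°) = 1/0.3355² = 8.887.
At 13.2°: sec²(13.2°) = 1/0.9736² = 1.055.
Ratio = 8.887/1.055 = cos²(13.2°)/cos²(70.4°) ≈ 8.42.

8.42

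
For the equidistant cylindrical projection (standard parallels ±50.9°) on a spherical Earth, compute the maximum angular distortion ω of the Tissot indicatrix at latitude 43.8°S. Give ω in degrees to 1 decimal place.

7.7°

The equidistant cylindrical projection with φ₀ = 50.9° has h = 1 (meridians true) and k = cos φ₀ / cos φ along parallels.
At 43.8°: h = 1.000, k = 0.8738; principal scales a = 1.000, b = 0.8738.
sin(ω/2) = (a − b)/(a + b) = 0.1262/1.874 = 0.06735, so ω = 2 arcsin(0.06735) ≈ 7.7°.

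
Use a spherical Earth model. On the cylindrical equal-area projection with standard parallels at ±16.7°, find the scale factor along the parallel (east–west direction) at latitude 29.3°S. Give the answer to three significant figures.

1.10

A cylindrical equal-area projection with standard parallel φ₀ has meridian scale h = cos φ / cos φ₀ and parallel scale k = cos φ₀ / cos φ (so areas are preserved, h·k = 1).
k = cos 16.7° / cos 29.3° = 0.9578/0.8721 = 1.098.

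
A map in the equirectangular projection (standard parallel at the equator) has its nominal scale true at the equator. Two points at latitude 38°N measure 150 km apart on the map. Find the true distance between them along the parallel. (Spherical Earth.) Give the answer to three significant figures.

Plate carrée maps x = Rλ, y = Rφ. The meridian scale is h = 1 and the parallel scale is k = 1/cos φ = sec φ.
Along the parallel at 38°, map distances are exaggerated by k = sec 38° = 1.269.
True distance = 150 / 1.269 = 150 × cos 38° ≈ 118 km.

118 km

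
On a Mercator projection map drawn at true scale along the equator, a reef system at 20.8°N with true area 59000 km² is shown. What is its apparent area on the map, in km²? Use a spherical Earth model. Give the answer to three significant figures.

For Mercator, h = k = sec φ (a conformal cylindrical projection has a single point scale, 1/cos φ).
Areal scale = k² = sec²φ = 1/cos²(20.8°) = 1/0.9348² = 1.144.
Apparent area = 59000 × 1.144 ≈ 67500 km².

67500 km²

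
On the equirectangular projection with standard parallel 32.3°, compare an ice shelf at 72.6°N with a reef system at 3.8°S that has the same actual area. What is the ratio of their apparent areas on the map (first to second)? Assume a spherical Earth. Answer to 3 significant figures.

3.34

The equidistant cylindrical projection with φ₀ = 32.3° has h = 1 (meridians true) and k = cos φ₀ / cos φ along parallels.
Areal scale at 72.6°: h·k = 1.000 × 2.827 = 2.827.
Areal scale at 3.8°: h·k = 1.000 × 0.8471 = 0.8471.
Ratio = 2.827/0.8471 ≈ 3.34.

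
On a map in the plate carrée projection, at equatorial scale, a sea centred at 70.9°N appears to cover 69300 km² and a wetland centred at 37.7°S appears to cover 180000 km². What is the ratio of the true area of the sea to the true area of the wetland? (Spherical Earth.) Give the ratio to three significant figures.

0.159

Plate carrée has h = 1 and k = sec φ, giving areal scale sec φ; true area = (apparent area) · cos φ.
True area of sea: 69300 × cos(70.9°) = 69300 × 0.3272 = 22680 km².
True area of wetland: 180000 × cos(37.7°) = 180000 × 0.7912 = 142400 km².
Ratio = 22680 / 142400 ≈ 0.159.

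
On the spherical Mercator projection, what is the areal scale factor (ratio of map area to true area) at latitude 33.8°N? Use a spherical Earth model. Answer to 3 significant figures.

1.45

For Mercator, h = k = sec φ (a conformal cylindrical projection has a single point scale, 1/cos φ).
Areal scale = k² = sec²φ = 1/cos²(33.8°) = 1/0.8310² = 1.448.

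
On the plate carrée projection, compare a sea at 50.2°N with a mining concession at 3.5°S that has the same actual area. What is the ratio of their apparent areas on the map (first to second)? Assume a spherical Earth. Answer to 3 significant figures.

1.56

Plate carrée maps x = Rλ, y = Rφ. The meridian scale is h = 1 and the parallel scale is k = 1/cos φ = sec φ.
Areal scale at 50.2°: h·k = 1.000 × 1.562 = 1.562.
Areal scale at 3.5°: h·k = 1.000 × 1.002 = 1.002.
Ratio = 1.562/1.002 ≈ 1.56.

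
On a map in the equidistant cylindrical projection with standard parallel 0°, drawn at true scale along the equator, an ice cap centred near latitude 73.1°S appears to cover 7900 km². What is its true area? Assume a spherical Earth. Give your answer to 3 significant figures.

2300 km²

For the equirectangular projection with φ₀ = 0 (plate carrée), h = 1 along meridians and k = sec φ along parallels.
Areal scale = h·k = 1 × sec φ; at 73.1°, h = 1.000, k = 3.440, so h·k = 3.440.
True area = apparent / (areal scale) = 7900 / 3.440 ≈ 2300 km².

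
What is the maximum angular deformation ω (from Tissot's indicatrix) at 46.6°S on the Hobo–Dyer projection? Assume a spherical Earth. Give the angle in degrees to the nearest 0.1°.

16.4°

The Hobo–Dyer projection is cylindrical equal-area with φ₀ = 37.5°. For cylindrical equal-area with standard parallel φ₀, h = cos φ / cos φ₀ and k = cos φ₀ / cos φ, so h·k = 1.
At 46.6°: h = 0.8661, k = 1.155; principal scales a = 1.155, b = 0.8661.
sin(ω/2) = (a − b)/(a + b) = 0.2886/2.021 = 0.1428, so ω = 2 arcsin(0.1428) ≈ 16.4°.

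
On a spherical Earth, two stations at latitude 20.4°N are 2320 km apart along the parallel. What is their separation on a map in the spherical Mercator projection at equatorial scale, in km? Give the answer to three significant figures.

Mercator is conformal, so the point scale is isotropic: h = k = sec φ = 1/cos φ.
Along the parallel, k = sec 20.4° = 1/0.9373 = 1.067.
Map distance = 2320 × 1.067 ≈ 2480 km.

2480 km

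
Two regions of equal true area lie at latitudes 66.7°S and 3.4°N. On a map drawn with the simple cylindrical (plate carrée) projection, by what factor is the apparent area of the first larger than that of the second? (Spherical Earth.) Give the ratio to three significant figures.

2.52

In the plate carrée (x = Rλ, y = Rφ), meridians are true-scale (h = 1) and parallels are stretched by k = sec φ.
Areal scale at 66.7°: h·k = 1.000 × 2.528 = 2.528.
Areal scale at 3.4°: h·k = 1.000 × 1.002 = 1.002.
Ratio = 2.528/1.002 ≈ 2.52.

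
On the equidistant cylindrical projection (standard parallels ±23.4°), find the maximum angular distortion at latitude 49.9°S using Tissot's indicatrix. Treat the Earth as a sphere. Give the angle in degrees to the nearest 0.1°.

The equidistant cylindrical projection with φ₀ = 23.4° has h = 1 (meridians true) and k = cos φ₀ / cos φ along parallels.
At 49.9°: h = 1.000, k = 1.425; principal scales a = 1.425, b = 1.000.
sin(ω/2) = (a − b)/(a + b) = 0.4248/2.425 = 0.1752, so ω = 2 arcsin(0.1752) ≈ 20.2°.

20.2°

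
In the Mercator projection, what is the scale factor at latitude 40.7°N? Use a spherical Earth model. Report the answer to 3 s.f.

1.32

For Mercator, h = k = sec φ (a conformal cylindrical projection has a single point scale, 1/cos φ).
k = 1/cos 40.7° = 1/0.7581 = 1.319.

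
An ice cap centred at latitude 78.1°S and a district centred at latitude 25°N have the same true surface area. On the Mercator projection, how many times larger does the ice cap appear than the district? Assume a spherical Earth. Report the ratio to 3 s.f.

On Mercator, area is exaggerated by sec²φ = 1/cos²φ.
At 78.1°: sec²(78.1°) = 1/0.2062² = 23.52.
At 25°: sec²(25°) = 1/0.9063² = 1.217.
Ratio = 23.52/1.217 = cos²(25°)/cos²(78.1°) ≈ 19.3.

19.3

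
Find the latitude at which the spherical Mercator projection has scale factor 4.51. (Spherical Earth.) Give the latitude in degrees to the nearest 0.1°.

77.2°

Mercator scale is k = sec φ = 1/cos φ.
1/cos φ = 4.51  ⇒  cos φ = 0.2217  ⇒  φ = arccos(0.2217) ≈ 77.2°.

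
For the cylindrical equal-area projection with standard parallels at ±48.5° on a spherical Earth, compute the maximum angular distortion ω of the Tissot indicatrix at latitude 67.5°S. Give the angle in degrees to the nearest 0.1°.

60.0°

For cylindrical equal-area with standard parallel φ₀, h = cos φ / cos φ₀ and k = cos φ₀ / cos φ, so h·k = 1.
At 67.5°: h = 0.5775, k = 1.732; principal scales a = 1.732, b = 0.5775.
sin(ω/2) = (a − b)/(a + b) = 1.154/2.309 = 0.4998, so ω = 2 arcsin(0.4998) ≈ 60.0°.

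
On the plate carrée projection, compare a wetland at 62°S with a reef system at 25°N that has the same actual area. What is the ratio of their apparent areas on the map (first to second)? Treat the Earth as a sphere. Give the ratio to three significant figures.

1.93

For the equirectangular projection with φ₀ = 0 (plate carrée), h = 1 along meridians and k = sec φ along parallels.
Areal scale at 62°: h·k = 1.000 × 2.130 = 2.130.
Areal scale at 25°: h·k = 1.000 × 1.103 = 1.103.
Ratio = 2.130/1.103 ≈ 1.93.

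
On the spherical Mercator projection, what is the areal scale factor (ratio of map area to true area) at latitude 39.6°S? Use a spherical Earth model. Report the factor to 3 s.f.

Mercator is conformal, so the point scale is isotropic: h = k = sec φ = 1/cos φ.
Areal scale = k² = sec²φ = 1/cos²(39.6°) = 1/0.7705² = 1.684.

1.68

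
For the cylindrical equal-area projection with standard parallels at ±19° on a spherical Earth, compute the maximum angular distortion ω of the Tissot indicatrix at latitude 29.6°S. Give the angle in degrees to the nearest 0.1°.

A cylindrical equal-area projection with standard parallel φ₀ has meridian scale h = cos φ / cos φ₀ and parallel scale k = cos φ₀ / cos φ (so areas are preserved, h·k = 1).
At 29.6°: h = 0.9196, k = 1.087; principal scales a = 1.087, b = 0.9196.
sin(ω/2) = (a − b)/(a + b) = 0.1678/2.007 = 0.08363, so ω = 2 arcsin(0.08363) ≈ 9.6°.

9.6°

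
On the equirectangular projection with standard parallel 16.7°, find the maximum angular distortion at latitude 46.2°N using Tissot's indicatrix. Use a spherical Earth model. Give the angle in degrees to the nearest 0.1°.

18.5°

The equidistant cylindrical projection with φ₀ = 16.7° has h = 1 (meridians true) and k = cos φ₀ / cos φ along parallels.
At 46.2°: h = 1.000, k = 1.384; principal scales a = 1.384, b = 1.000.
sin(ω/2) = (a − b)/(a + b) = 0.3839/2.384 = 0.1610, so ω = 2 arcsin(0.1610) ≈ 18.5°.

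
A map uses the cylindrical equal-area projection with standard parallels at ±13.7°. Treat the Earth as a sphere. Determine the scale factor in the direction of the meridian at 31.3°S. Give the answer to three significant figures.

For cylindrical equal-area with standard parallel φ₀, h = cos φ / cos φ₀ and k = cos φ₀ / cos φ, so h·k = 1.
h = cos 31.3° / cos 13.7° = 0.8545/0.9715 = 0.8795.

0.879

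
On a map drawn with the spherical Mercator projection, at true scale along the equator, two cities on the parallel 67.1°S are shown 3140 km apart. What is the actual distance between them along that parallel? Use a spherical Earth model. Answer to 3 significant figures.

The Mercator projection is conformal; its linear scale factor is the same in every direction and equals sec φ = 1/cos φ.
Along the parallel at 67.1°, map distances are exaggerated by k = sec 67.1° = 2.570.
True distance = 3140 / 2.570 = 3140 × cos 67.1° ≈ 1220 km.

1220 km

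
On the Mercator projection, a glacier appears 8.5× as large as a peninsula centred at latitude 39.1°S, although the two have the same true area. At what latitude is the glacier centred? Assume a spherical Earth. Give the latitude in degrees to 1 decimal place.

For equal true areas on Mercator, apparent areas scale as sec²φ, so the ratio is cos²φ₂ / cos²φ₁.
cos²φ₂ / cos²φ₁ = 8.5  ⇒  cos φ₁ = cos 39.1° / √8.5 = 0.7760/2.915 = 0.2662.
φ₁ = arccos(0.2662) ≈ 74.6°.

74.6°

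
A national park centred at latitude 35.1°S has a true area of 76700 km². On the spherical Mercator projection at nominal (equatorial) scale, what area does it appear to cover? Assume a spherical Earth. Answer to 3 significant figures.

115000 km²

For Mercator, h = k = sec φ (a conformal cylindrical projection has a single point scale, 1/cos φ).
Areal scale = k² = sec²φ = 1/cos²(35.1°) = 1/0.8181² = 1.494.
Apparent area = 76700 × 1.494 ≈ 115000 km².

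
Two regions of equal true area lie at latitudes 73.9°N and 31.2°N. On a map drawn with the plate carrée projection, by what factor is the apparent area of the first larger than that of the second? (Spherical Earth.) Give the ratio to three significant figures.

3.08

For the equirectangular projection with φ₀ = 0 (plate carrée), h = 1 along meridians and k = sec φ along parallels.
Areal scale at 73.9°: h·k = 1.000 × 3.606 = 3.606.
Areal scale at 31.2°: h·k = 1.000 × 1.169 = 1.169.
Ratio = 3.606/1.169 ≈ 3.08.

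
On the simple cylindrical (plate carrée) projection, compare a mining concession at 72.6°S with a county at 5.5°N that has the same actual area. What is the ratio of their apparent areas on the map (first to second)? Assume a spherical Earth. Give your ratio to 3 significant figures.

Plate carrée maps x = Rλ, y = Rφ. The meridian scale is h = 1 and the parallel scale is k = 1/cos φ = sec φ.
Areal scale at 72.6°: h·k = 1.000 × 3.344 = 3.344.
Areal scale at 5.5°: h·k = 1.000 × 1.005 = 1.005.
Ratio = 3.344/1.005 ≈ 3.33.

3.33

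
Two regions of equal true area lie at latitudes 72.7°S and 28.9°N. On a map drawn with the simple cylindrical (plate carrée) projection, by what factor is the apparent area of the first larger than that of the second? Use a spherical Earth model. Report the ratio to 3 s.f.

2.94

For the equirectangular projection with φ₀ = 0 (plate carrée), h = 1 along meridians and k = sec φ along parallels.
Areal scale at 72.7°: h·k = 1.000 × 3.363 = 3.363.
Areal scale at 28.9°: h·k = 1.000 × 1.142 = 1.142.
Ratio = 3.363/1.142 ≈ 2.94.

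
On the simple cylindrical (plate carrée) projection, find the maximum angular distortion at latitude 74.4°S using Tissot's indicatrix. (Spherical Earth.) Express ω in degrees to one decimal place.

In the plate carrée (x = Rλ, y = Rφ), meridians are true-scale (h = 1) and parallels are stretched by k = sec φ.
At 74.4°: h = 1.000, k = 3.719; principal scales a = 3.719, b = 1.000.
sin(ω/2) = (a − b)/(a + b) = 2.719/4.719 = 0.5761, so ω = 2 arcsin(0.5761) ≈ 70.4°.

70.4°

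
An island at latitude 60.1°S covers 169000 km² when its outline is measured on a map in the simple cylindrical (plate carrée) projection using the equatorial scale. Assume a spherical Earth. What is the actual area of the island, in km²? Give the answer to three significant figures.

84200 km²

For the equirectangular projection with φ₀ = 0 (plate carrée), h = 1 along meridians and k = sec φ along parallels.
Areal scale = h·k = 1 × sec φ; at 60.1°, h = 1.000, k = 2.006, so h·k = 2.006.
True area = apparent / (areal scale) = 169000 / 2.006 ≈ 84200 km².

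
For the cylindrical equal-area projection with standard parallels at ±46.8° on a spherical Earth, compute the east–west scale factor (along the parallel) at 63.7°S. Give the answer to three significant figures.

1.55

A cylindrical equal-area projection with standard parallel φ₀ has meridian scale h = cos φ / cos φ₀ and parallel scale k = cos φ₀ / cos φ (so areas are preserved, h·k = 1).
k = cos 46.8° / cos 63.7° = 0.6845/0.4431 = 1.545.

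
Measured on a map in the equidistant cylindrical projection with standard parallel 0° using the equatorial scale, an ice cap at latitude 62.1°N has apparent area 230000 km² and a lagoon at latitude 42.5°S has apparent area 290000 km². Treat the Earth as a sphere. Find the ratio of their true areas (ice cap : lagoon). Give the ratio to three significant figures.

Plate carrée has h = 1 and k = sec φ, giving areal scale sec φ; true area = (apparent area) · cos φ.
True area of ice cap: 230000 × cos(62.1°) = 230000 × 0.4679 = 107600 km².
True area of lagoon: 290000 × cos(42.5°) = 290000 × 0.7373 = 213800 km².
Ratio = 107600 / 213800 ≈ 0.503.

0.503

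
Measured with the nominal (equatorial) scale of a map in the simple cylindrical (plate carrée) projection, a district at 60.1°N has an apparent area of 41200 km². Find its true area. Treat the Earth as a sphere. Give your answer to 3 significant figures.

In the plate carrée (x = Rλ, y = Rφ), meridians are true-scale (h = 1) and parallels are stretched by k = sec φ.
Areal scale = h·k = 1 × sec φ; at 60.1°, h = 1.000, k = 2.006, so h·k = 2.006.
True area = apparent / (areal scale) = 41200 / 2.006 ≈ 20500 km².

20500 km²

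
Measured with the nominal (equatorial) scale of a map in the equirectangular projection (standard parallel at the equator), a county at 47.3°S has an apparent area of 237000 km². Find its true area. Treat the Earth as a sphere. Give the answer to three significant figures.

161000 km²

For the equirectangular projection with φ₀ = 0 (plate carrée), h = 1 along meridians and k = sec φ along parallels.
Areal scale = h·k = 1 × sec φ; at 47.3°, h = 1.000, k = 1.475, so h·k = 1.475.
True area = apparent / (areal scale) = 237000 / 1.475 ≈ 161000 km².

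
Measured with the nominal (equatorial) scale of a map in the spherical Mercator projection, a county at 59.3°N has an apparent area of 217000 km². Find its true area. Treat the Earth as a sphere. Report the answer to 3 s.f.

56600 km²

The Mercator projection is conformal; its linear scale factor is the same in every direction and equals sec φ = 1/cos φ.
Areal scale = k² = sec²φ = 1/cos²(59.3°) = 1/0.5105² = 3.837.
True area = apparent / (areal scale) = 217000 / 3.837 ≈ 56600 km².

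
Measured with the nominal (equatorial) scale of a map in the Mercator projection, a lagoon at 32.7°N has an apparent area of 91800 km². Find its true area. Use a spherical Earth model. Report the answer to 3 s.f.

65000 km²

Mercator is conformal, so the point scale is isotropic: h = k = sec φ = 1/cos φ.
Areal scale = k² = sec²φ = 1/cos²(32.7°) = 1/0.8415² = 1.412.
True area = apparent / (areal scale) = 91800 / 1.412 ≈ 65000 km².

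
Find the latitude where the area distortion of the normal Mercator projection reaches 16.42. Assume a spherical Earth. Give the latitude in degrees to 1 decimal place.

Mercator areal scale is sec²φ.
sec²φ = 16.42  ⇒  cos²φ = 0.06090  ⇒  cos φ = 0.2468.
φ = arccos(0.2468) ≈ 75.7°.

75.7°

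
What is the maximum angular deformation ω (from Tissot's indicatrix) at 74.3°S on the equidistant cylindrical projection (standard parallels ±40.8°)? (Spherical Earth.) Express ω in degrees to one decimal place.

56.5°

In the equirectangular projection with standard parallel φ₀ = 40.8° (x = Rλ cos φ₀, y = Rφ), meridians are true-scale (h = 1) and the parallel scale is k = cos φ₀ / cos φ.
At 74.3°: h = 1.000, k = 2.797; principal scales a = 2.797, b = 1.000.
sin(ω/2) = (a − b)/(a + b) = 1.797/3.797 = 0.4733, so ω = 2 arcsin(0.4733) ≈ 56.5°.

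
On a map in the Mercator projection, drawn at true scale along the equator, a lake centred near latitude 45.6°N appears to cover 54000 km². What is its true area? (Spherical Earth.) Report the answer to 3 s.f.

The Mercator projection is conformal; its linear scale factor is the same in every direction and equals sec φ = 1/cos φ.
Areal scale = k² = sec²φ = 1/cos²(45.6°) = 1/0.6997² = 2.043.
True area = apparent / (areal scale) = 54000 / 2.043 ≈ 26400 km².

26400 km²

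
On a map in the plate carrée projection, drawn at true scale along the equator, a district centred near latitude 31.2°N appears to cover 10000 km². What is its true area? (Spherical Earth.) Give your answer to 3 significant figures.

8550 km²

Plate carrée maps x = Rλ, y = Rφ. The meridian scale is h = 1 and the parallel scale is k = 1/cos φ = sec φ.
Areal scale = h·k = 1 × sec φ; at 31.2°, h = 1.000, k = 1.169, so h·k = 1.169.
True area = apparent / (areal scale) = 10000 / 1.169 ≈ 8550 km².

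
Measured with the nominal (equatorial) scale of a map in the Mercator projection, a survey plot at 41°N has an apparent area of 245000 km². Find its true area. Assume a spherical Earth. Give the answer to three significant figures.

For Mercator, h = k = sec φ (a conformal cylindrical projection has a single point scale, 1/cos φ).
Areal scale = k² = sec²φ = 1/cos²(41°) = 1/0.7547² = 1.756.
True area = apparent / (areal scale) = 245000 / 1.756 ≈ 140000 km².

140000 km²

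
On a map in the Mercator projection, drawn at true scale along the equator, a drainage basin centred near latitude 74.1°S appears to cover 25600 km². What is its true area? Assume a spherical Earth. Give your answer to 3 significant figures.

1920 km²

The Mercator projection is conformal; its linear scale factor is the same in every direction and equals sec φ = 1/cos φ.
Areal scale = k² = sec²φ = 1/cos²(74.1°) = 1/0.2740² = 13.32.
True area = apparent / (areal scale) = 25600 / 13.32 ≈ 1920 km².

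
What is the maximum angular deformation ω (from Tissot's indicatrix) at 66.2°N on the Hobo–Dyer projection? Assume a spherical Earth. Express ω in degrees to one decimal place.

The Hobo–Dyer projection is cylindrical equal-area with φ₀ = 37.5°. For cylindrical equal-area with standard parallel φ₀, h = cos φ / cos φ₀ and k = cos φ₀ / cos φ, so h·k = 1.
At 66.2°: h = 0.5087, k = 1.966; principal scales a = 1.966, b = 0.5087.
sin(ω/2) = (a − b)/(a + b) = 1.457/2.475 = 0.5889, so ω = 2 arcsin(0.5889) ≈ 72.2°.

72.2°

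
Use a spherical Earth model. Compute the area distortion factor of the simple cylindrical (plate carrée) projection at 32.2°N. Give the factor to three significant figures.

For the equirectangular projection with φ₀ = 0 (plate carrée), h = 1 along meridians and k = sec φ along parallels.
Areal scale = h·k = 1 × sec φ; at 32.2°, h = 1.000, k = 1.182, so h·k = 1.182.

1.18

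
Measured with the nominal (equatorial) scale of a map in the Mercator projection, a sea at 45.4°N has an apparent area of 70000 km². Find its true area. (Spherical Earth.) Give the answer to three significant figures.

For Mercator, h = k = sec φ (a conformal cylindrical projection has a single point scale, 1/cos φ).
Areal scale = k² = sec²φ = 1/cos²(45.4°) = 1/0.7022² = 2.028.
True area = apparent / (areal scale) = 70000 / 2.028 ≈ 34500 km².

34500 km²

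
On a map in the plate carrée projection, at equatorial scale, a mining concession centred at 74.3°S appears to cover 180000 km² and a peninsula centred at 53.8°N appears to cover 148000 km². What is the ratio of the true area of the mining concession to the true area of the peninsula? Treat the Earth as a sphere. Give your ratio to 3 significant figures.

0.557

Plate carrée has h = 1 and k = sec φ, giving areal scale sec φ; true area = (apparent area) · cos φ.
True area of mining concession: 180000 × cos(74.3°) = 180000 × 0.2706 = 48710 km².
True area of peninsula: 148000 × cos(53.8°) = 148000 × 0.5906 = 87410 km².
Ratio = 48710 / 87410 ≈ 0.557.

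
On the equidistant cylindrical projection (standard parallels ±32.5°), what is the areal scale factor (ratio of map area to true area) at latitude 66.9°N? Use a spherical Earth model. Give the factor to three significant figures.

2.15

The equidistant cylindrical projection with φ₀ = 32.5° has h = 1 (meridians true) and k = cos φ₀ / cos φ along parallels.
Areal scale = h·k = 1 × cos φ₀ / cos φ; at 66.9°, h = 1.000, k = 2.150, so h·k = 2.150.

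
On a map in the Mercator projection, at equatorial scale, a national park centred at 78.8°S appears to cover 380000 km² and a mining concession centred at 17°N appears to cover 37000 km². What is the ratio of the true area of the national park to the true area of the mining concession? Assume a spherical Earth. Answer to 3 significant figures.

Mercator's areal exaggeration is sec²φ; hence true area = (apparent area) · cos²φ.
True area of national park: 380000 × cos²(78.8°) = 380000 × 0.03773 = 14340 km².
True area of mining concession: 37000 × cos²(17°) = 37000 × 0.9145 = 33840 km².
Ratio = 14340 / 33840 ≈ 0.424.

0.424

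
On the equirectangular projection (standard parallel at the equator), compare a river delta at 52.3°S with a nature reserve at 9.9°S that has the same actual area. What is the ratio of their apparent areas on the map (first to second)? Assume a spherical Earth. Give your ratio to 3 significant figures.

For the equirectangular projection with φ₀ = 0 (plate carrée), h = 1 along meridians and k = sec φ along parallels.
Areal scale at 52.3°: h·k = 1.000 × 1.635 = 1.635.
Areal scale at 9.9°: h·k = 1.000 × 1.015 = 1.015.
Ratio = 1.635/1.015 ≈ 1.61.

1.61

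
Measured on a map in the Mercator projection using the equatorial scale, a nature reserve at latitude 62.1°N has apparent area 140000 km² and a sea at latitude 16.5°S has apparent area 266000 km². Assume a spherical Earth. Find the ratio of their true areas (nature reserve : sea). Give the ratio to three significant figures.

Since Mercator area scale is 1/cos²φ, the true area equals the apparent area multiplied by cos²φ.
True area of nature reserve: 140000 × cos²(62.1°) = 140000 × 0.2190 = 30650 km².
True area of sea: 266000 × cos²(16.5°) = 266000 × 0.9193 = 244500 km².
Ratio = 30650 / 244500 ≈ 0.125.

0.125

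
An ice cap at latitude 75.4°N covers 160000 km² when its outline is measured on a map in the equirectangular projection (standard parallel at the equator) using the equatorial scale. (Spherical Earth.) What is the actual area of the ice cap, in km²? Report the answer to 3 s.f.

40300 km²

For the equirectangular projection with φ₀ = 0 (plate carrée), h = 1 along meridians and k = sec φ along parallels.
Areal scale = h·k = 1 × sec φ; at 75.4°, h = 1.000, k = 3.967, so h·k = 3.967.
True area = apparent / (areal scale) = 160000 / 3.967 ≈ 40300 km².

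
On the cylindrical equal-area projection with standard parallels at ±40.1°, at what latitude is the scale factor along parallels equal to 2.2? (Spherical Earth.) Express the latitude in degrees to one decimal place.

69.7°

A cylindrical equal-area projection with standard parallel φ₀ has meridian scale h = cos φ / cos φ₀ and parallel scale k = cos φ₀ / cos φ (so areas are preserved, h·k = 1).
k = cos φ₀ / cos φ = 2.2  ⇒  cos φ = cos 40.1° / 2.2 = 0.3477.
φ = arccos(0.3477) ≈ 69.7°.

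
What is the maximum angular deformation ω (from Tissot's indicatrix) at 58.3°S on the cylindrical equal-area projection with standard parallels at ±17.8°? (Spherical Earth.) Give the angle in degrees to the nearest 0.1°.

For cylindrical equal-area with standard parallel φ₀, h = cos φ / cos φ₀ and k = cos φ₀ / cos φ, so h·k = 1.
At 58.3°: h = 0.5519, k = 1.812; principal scales a = 1.812, b = 0.5519.
sin(ω/2) = (a − b)/(a + b) = 1.260/2.364 = 0.5331, so ω = 2 arcsin(0.5331) ≈ 64.4°.

64.4°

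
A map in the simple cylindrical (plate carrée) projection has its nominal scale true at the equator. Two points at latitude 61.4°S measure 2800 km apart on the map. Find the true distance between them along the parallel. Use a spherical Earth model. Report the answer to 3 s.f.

Plate carrée maps x = Rλ, y = Rφ. The meridian scale is h = 1 and the parallel scale is k = 1/cos φ = sec φ.
Along the parallel at 61.4°, map distances are exaggerated by k = sec 61.4° = 2.089.
True distance = 2800 / 2.089 = 2800 × cos 61.4° ≈ 1340 km.

1340 km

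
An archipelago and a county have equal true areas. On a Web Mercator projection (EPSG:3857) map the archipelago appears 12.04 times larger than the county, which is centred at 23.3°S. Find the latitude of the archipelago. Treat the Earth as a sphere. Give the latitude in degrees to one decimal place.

74.7°

On Mercator, (apparent₁)/(apparent₂) = sec²φ₁ / sec²φ₂ when true areas are equal.
cos²φ₂ / cos²φ₁ = 12.04  ⇒  cos φ₁ = cos 23.3° / √12.04 = 0.9184/3.470 = 0.2647.
φ₁ = arccos(0.2647) ≈ 74.7°.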